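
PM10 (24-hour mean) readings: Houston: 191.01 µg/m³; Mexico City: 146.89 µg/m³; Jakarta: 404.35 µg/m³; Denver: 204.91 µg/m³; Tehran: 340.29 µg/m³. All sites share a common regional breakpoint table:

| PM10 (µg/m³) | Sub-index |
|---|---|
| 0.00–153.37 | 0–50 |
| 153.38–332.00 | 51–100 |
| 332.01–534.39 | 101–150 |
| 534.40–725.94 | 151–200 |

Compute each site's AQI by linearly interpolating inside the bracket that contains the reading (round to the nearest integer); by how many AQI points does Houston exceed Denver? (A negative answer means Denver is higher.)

-4

Houston: row 153.38–332.00 (AQI 51–100). (100−51)·(191.01−153.38)/(332.00−153.38) + 51 = 49·37.63/178.62 + 51 ≈ 61.32 → 61.
Mexico City 146.89: bracket 0.00–153.37 → index 0–50; slope 50/153.37, offset 146.89.
AQI = 0 + 50/153.37·146.89 ≈ 47.89 ⇒ 48.
Jakarta 404.35: bracket 332.01–534.39 → index 101–150; slope 49/202.38, offset 72.34.
AQI = 101 + 49/202.38·72.34 ≈ 118.51 ⇒ 119.
Denver: 204.91 lies in 153.38–332.00, so I_lo=51, I_hi=100, C_lo=153.38, C_hi=332.00.
(100−51)/(332.00−153.38) × (204.91−153.38) + 51 = 49/178.62 × 51.53 + 51 ≈ 65.14 → 65.
Tehran: 340.29 lies in 332.01–534.39, so I_lo=101, I_hi=150, C_lo=332.01, C_hi=534.39.
(150−101)/(534.39−332.01) × (340.29−332.01) + 101 = 49/202.38 × 8.28 + 101 ≈ 103.00 → 103.
AQIs: Houston=61, Mexico City=48, Jakarta=119, Denver=65, Tehran=103. Houston (61) − Denver (65) = -4.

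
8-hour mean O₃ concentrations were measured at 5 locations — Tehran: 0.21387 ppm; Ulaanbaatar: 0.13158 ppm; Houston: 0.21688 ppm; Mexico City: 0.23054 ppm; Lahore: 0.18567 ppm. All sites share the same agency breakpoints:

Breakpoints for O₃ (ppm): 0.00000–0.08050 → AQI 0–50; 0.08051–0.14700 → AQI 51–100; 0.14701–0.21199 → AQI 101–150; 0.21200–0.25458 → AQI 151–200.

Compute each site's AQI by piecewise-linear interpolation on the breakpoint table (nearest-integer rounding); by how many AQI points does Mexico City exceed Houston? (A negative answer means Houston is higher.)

Tehran: 0.21387 ∈ [0.21200, 0.25458] ↔ index [151, 200].
151 + (0.21387−0.21200)·(200−151)/(0.25458−0.21200) = 151 + 0.00187·49/0.04258 ≈ 153.15, so AQI = 153.
Ulaanbaatar: row 0.08051–0.14700 (AQI 51–100). (100−51)·(0.13158−0.08051)/(0.14700−0.08051) + 51 = 49·0.05107/0.06649 + 51 ≈ 88.64 → 89.
Houston: 0.21688 ∈ [0.21200, 0.25458] ↔ index [151, 200].
151 + (0.21688−0.21200)·(200−151)/(0.25458−0.21200) = 151 + 0.00488·49/0.04258 ≈ 156.62, so AQI = 157.
Mexico City 0.23054: bracket 0.21200–0.25458 → index 151–200; slope 49/0.04258, offset 0.01854.
AQI = 151 + 49/0.04258·0.01854 ≈ 172.34 ⇒ 172.
Lahore: 0.18567 ∈ [0.14701, 0.21199] ↔ index [101, 150].
101 + (0.18567−0.14701)·(150−101)/(0.21199−0.14701) = 101 + 0.03866·49/0.06498 ≈ 130.15, so AQI = 130.
AQIs: Tehran=153, Ulaanbaatar=89, Houston=157, Mexico City=172, Lahore=130. Mexico City (172) − Houston (157) = 15.

15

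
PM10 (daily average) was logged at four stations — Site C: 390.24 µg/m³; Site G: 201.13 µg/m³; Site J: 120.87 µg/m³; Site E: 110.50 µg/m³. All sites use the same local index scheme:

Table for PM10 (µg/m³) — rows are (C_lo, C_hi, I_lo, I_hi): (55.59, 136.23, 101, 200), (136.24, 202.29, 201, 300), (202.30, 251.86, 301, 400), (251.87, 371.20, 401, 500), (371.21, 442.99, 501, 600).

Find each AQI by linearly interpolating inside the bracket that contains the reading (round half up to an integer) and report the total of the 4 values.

Site C 390.24: bracket 371.21–442.99 → index 501–600; slope 99/71.78, offset 19.03.
AQI = 501 + 99/71.78·19.03 ≈ 527.25 ⇒ 527.
Site G 201.13: bracket 136.24–202.29 → index 201–300; slope 99/66.05, offset 64.89.
AQI = 201 + 99/66.05·64.89 ≈ 298.26 ⇒ 298.
Site J: row 55.59–136.23 (AQI 101–200). (200−101)·(120.87−55.59)/(136.23−55.59) + 101 = 99·65.28/80.64 + 101 ≈ 181.14 → 181.
Site E: row 55.59–136.23 (AQI 101–200). (200−101)·(110.50−55.59)/(136.23−55.59) + 101 = 99·54.91/80.64 + 101 ≈ 168.41 → 168.
AQIs: Site C=527, Site G=298, Site J=181, Site E=168. Sum = 527 + 298 + 181 + 168 = 1174.

1174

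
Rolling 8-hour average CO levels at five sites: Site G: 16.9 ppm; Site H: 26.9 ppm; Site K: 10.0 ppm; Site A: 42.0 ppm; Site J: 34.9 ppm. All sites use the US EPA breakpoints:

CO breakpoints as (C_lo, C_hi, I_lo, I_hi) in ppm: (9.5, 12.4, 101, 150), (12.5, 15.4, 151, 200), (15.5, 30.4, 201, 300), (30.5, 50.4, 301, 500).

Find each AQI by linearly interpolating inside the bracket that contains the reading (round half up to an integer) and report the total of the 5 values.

1357

Site G: 16.9 lies in 15.5–30.4, so I_lo=201, I_hi=300, C_lo=15.5, C_hi=30.4.
(300−201)/(30.4−15.5) × (16.9−15.5) + 201 = 99/14.9 × 1.4 + 201 ≈ 210.30 → 210.
Site H 26.9: bracket 15.5–30.4 → index 201–300; slope 99/14.9, offset 11.4.
AQI = 201 + 99/14.9·11.4 ≈ 276.74 ⇒ 277.
Site K: 10.0 ∈ [9.5, 12.4] ↔ index [101, 150].
101 + (10.0−9.5)·(150−101)/(12.4−9.5) = 101 + 0.5·49/2.9 ≈ 109.45, so AQI = 109.
Site A: 42.0 lies in 30.5–50.4, so I_lo=301, I_hi=500, C_lo=30.5, C_hi=50.4.
(500−301)/(50.4−30.5) × (42.0−30.5) + 301 = 199/19.9 × 11.5 + 301 ≈ 416.00 → 416.
Site J: row 30.5–50.4 (AQI 301–500). (500−301)·(34.9−30.5)/(50.4−30.5) + 301 = 199·4.4/19.9 + 301 ≈ 345.00 → 345.
AQIs: Site G=210, Site H=277, Site K=109, Site A=416, Site J=345. Sum = 210 + 277 + 109 + 416 + 345 = 1357.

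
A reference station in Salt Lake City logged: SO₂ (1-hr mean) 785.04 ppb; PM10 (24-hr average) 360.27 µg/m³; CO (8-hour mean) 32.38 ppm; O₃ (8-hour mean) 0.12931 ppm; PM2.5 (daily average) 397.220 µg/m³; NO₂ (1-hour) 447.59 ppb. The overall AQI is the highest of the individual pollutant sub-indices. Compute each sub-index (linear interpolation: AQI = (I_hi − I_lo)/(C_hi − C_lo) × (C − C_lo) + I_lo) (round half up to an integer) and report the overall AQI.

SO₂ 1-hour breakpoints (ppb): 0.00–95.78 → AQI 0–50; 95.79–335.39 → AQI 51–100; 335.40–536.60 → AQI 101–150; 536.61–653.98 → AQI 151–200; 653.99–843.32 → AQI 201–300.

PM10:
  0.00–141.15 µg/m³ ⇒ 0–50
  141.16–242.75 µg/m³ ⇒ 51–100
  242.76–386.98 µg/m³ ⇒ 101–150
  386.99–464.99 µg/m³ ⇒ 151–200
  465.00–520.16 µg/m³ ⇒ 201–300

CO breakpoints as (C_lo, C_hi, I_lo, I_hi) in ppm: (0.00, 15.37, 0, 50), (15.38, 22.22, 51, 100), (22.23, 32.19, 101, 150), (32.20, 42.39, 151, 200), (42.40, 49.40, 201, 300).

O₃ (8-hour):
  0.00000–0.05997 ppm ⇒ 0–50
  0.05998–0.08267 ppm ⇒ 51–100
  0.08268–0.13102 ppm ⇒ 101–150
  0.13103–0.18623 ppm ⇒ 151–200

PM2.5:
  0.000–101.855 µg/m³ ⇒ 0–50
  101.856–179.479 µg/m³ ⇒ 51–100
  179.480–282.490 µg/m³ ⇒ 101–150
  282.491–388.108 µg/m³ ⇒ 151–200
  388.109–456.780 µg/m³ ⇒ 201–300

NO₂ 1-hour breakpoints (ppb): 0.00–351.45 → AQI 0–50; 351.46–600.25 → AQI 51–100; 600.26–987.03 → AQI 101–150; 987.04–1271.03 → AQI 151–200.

SO₂: row 653.99–843.32 (AQI 201–300). (300−201)·(785.04−653.99)/(843.32−653.99) + 201 = 99·131.05/189.33 + 201 ≈ 269.53 → 270.
PM10 360.27: bracket 242.76–386.98 → index 101–150; slope 49/144.22, offset 117.51.
AQI = 101 + 49/144.22·117.51 ≈ 140.93 ⇒ 141.
CO: 32.38 lies in 32.20–42.39, so I_lo=151, I_hi=200, C_lo=32.20, C_hi=42.39.
(200−151)/(42.39−32.20) × (32.38−32.20) + 151 = 49/10.19 × 0.18 + 151 ≈ 151.87 → 152.
O₃: 0.12931 ∈ [0.08268, 0.13102] ↔ index [101, 150].
101 + (0.12931−0.08268)·(150−101)/(0.13102−0.08268) = 101 + 0.04663·49/0.04834 ≈ 148.27, so AQI = 148.
PM2.5 397.220: bracket 388.109–456.780 → index 201–300; slope 99/68.671, offset 9.111.
AQI = 201 + 99/68.671·9.111 ≈ 214.13 ⇒ 214.
NO₂: row 351.46–600.25 (AQI 51–100). (100−51)·(447.59−351.46)/(600.25−351.46) + 51 = 49·96.13/248.79 + 51 ≈ 69.93 → 70.
Sub-indices: SO₂→270, PM10→141, CO→152, O₃→148, PM2.5→214, NO₂→70. Overall AQI = max = 270; dominant pollutant is SO₂.

270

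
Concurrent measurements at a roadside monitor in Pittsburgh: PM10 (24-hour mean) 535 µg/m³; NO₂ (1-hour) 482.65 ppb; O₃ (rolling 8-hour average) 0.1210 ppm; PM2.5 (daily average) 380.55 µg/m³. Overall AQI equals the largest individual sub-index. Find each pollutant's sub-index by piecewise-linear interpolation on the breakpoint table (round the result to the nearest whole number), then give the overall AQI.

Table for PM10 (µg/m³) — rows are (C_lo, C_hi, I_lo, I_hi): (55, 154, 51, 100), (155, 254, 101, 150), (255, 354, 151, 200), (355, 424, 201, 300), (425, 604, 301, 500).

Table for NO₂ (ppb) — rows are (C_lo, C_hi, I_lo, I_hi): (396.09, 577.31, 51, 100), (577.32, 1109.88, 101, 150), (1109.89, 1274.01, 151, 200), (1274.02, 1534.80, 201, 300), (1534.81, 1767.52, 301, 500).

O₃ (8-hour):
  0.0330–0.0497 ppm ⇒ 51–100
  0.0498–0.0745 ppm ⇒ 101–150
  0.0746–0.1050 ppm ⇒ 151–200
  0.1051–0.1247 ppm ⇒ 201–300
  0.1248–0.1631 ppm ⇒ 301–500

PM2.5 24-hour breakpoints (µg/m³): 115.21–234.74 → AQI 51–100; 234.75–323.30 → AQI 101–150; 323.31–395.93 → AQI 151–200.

PM10: 535 lies in 425–604, so I_lo=301, I_hi=500, C_lo=425, C_hi=604.
(500−301)/(604−425) × (535−425) + 301 = 199/179 × 110 + 301 ≈ 423.29 → 423.
NO₂: row 396.09–577.31 (AQI 51–100). (100−51)·(482.65−396.09)/(577.31−396.09) + 51 = 49·86.56/181.22 + 51 ≈ 74.40 → 74.
O₃: 0.1210 lies in 0.1051–0.1247, so I_lo=201, I_hi=300, C_lo=0.1051, C_hi=0.1247.
(300−201)/(0.1247−0.1051) × (0.1210−0.1051) + 201 = 99/0.0196 × 0.0159 + 201 ≈ 281.31 → 281.
PM2.5: 380.55 ∈ [323.31, 395.93] ↔ index [151, 200].
151 + (380.55−323.31)·(200−151)/(395.93−323.31) = 151 + 57.24·49/72.62 ≈ 189.62, so AQI = 190.
Sub-indices: PM10→423, NO₂→74, O₃→281, PM2.5→190. Overall AQI = max = 423; dominant pollutant is PM10.

423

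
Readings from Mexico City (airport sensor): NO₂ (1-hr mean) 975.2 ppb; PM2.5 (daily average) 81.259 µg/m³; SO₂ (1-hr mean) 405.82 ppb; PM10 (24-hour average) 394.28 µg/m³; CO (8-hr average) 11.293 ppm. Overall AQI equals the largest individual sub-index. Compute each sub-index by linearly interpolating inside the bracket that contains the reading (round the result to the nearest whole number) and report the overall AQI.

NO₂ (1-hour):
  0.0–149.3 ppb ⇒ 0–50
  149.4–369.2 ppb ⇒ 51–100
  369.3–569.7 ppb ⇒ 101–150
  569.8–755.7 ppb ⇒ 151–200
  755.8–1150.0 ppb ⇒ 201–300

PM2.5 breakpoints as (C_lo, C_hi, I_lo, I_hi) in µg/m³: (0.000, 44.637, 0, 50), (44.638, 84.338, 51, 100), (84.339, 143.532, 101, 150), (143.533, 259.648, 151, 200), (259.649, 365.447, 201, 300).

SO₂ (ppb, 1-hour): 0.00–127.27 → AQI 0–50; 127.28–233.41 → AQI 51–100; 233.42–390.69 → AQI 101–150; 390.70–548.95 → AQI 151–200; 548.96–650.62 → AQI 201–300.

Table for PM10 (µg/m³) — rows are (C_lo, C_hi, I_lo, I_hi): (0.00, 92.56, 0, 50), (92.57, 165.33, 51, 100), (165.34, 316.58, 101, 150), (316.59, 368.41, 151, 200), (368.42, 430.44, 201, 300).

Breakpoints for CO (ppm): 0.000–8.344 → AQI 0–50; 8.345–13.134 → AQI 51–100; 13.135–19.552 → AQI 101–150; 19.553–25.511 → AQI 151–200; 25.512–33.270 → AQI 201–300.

256

NO₂: row 755.8–1150.0 (AQI 201–300). (300−201)·(975.2−755.8)/(1150.0−755.8) + 201 = 99·219.4/394.2 + 201 ≈ 256.10 → 256.
PM2.5 81.259: bracket 44.638–84.338 → index 51–100; slope 49/39.700, offset 36.621.
AQI = 51 + 49/39.700·36.621 ≈ 96.20 ⇒ 96.
SO₂: 405.82 lies in 390.70–548.95, so I_lo=151, I_hi=200, C_lo=390.70, C_hi=548.95.
(200−151)/(548.95−390.70) × (405.82−390.70) + 151 = 49/158.25 × 15.12 + 151 ≈ 155.68 → 156.
PM10: row 368.42–430.44 (AQI 201–300). (300−201)·(394.28−368.42)/(430.44−368.42) + 201 = 99·25.86/62.02 + 201 ≈ 242.28 → 242.
CO: 11.293 ∈ [8.345, 13.134] ↔ index [51, 100].
51 + (11.293−8.345)·(100−51)/(13.134−8.345) = 51 + 2.948·49/4.789 ≈ 81.16, so AQI = 81.
Sub-indices: NO₂→256, PM2.5→96, SO₂→156, PM10→242, CO→81. Overall AQI = max = 256; dominant pollutant is NO₂.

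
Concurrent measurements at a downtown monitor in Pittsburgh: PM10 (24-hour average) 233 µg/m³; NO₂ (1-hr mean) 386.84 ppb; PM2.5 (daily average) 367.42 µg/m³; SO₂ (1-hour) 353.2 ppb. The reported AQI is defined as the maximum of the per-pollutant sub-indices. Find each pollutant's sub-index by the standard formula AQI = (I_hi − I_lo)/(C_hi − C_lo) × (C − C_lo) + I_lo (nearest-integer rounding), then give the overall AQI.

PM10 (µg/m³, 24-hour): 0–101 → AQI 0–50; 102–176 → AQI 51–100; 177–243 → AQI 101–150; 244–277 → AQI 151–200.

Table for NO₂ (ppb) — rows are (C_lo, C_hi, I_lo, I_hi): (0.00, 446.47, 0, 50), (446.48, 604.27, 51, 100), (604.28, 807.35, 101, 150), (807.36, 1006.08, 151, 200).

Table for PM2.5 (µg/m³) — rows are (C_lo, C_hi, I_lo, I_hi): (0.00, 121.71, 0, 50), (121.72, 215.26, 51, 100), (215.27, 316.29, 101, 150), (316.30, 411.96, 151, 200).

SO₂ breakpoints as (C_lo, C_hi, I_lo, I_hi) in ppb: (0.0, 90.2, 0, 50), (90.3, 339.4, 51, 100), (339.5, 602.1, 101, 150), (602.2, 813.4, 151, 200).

177

PM10: 233 lies in 177–243, so I_lo=101, I_hi=150, C_lo=177, C_hi=243.
(150−101)/(243−177) × (233−177) + 101 = 49/66 × 56 + 101 ≈ 142.58 → 143.
NO₂: 386.84 lies in 0.00–446.47, so I_lo=0, I_hi=50, C_lo=0.00, C_hi=446.47.
(50−0)/(446.47−0.00) × (386.84−0.00) + 0 = 50/446.47 × 386.84 + 0 ≈ 43.32 → 43.
PM2.5: 367.42 lies in 316.30–411.96, so I_lo=151, I_hi=200, C_lo=316.30, C_hi=411.96.
(200−151)/(411.96−316.30) × (367.42−316.30) + 151 = 49/95.66 × 51.12 + 151 ≈ 177.19 → 177.
SO₂: row 339.5–602.1 (AQI 101–150). (150−101)·(353.2−339.5)/(602.1−339.5) + 101 = 49·13.7/262.6 + 101 ≈ 103.56 → 104.
Sub-indices: PM10→143, NO₂→43, PM2.5→177, SO₂→104. Overall AQI = max = 177; dominant pollutant is PM2.5.
AQI 177: Unhealthy.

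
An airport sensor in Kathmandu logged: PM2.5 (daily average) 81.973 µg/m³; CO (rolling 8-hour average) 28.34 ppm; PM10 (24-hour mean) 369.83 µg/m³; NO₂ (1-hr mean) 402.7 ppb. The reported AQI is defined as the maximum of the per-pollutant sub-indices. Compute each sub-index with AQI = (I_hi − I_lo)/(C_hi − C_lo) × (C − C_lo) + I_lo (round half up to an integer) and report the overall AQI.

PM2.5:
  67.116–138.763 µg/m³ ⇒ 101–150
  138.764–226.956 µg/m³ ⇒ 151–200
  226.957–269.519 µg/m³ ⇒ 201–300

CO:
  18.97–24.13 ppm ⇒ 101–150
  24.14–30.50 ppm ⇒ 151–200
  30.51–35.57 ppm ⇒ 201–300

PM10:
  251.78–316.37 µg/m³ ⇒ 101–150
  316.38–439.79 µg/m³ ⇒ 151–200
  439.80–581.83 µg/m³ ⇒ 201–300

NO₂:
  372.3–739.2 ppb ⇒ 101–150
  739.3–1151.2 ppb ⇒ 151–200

183

PM2.5: 81.973 lies in 67.116–138.763, so I_lo=101, I_hi=150, C_lo=67.116, C_hi=138.763.
(150−101)/(138.763−67.116) × (81.973−67.116) + 101 = 49/71.647 × 14.857 + 101 ≈ 111.16 → 111.
CO: row 24.14–30.50 (AQI 151–200). (200−151)·(28.34−24.14)/(30.50−24.14) + 151 = 49·4.20/6.36 + 151 ≈ 183.36 → 183.
PM10 369.83: bracket 316.38–439.79 → index 151–200; slope 49/123.41, offset 53.45.
AQI = 151 + 49/123.41·53.45 ≈ 172.22 ⇒ 172.
NO₂: row 372.3–739.2 (AQI 101–150). (150−101)·(402.7−372.3)/(739.2−372.3) + 101 = 49·30.4/366.9 + 101 ≈ 105.06 → 105.
Sub-indices: PM2.5→111, CO→183, PM10→172, NO₂→105. Overall AQI = max = 183; dominant pollutant is CO.
AQI 183: Unhealthy.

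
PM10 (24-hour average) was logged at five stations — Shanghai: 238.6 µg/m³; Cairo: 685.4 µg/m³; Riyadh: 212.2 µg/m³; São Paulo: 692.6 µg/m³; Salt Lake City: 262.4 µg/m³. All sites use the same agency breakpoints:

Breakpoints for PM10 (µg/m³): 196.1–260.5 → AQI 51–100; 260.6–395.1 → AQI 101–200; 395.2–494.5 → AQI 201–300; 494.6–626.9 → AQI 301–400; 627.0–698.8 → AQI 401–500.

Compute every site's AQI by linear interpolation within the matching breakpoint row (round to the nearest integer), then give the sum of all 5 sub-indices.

Shanghai: 238.6 lies in 196.1–260.5, so I_lo=51, I_hi=100, C_lo=196.1, C_hi=260.5.
(100−51)/(260.5−196.1) × (238.6−196.1) + 51 = 49/64.4 × 42.5 + 51 ≈ 83.34 → 83.
Cairo: 685.4 ∈ [627.0, 698.8] ↔ index [401, 500].
401 + (685.4−627.0)·(500−401)/(698.8−627.0) = 401 + 58.4·99/71.8 ≈ 481.52, so AQI = 482.
Riyadh: 212.2 lies in 196.1–260.5, so I_lo=51, I_hi=100, C_lo=196.1, C_hi=260.5.
(100−51)/(260.5−196.1) × (212.2−196.1) + 51 = 49/64.4 × 16.1 + 51 ≈ 63.25 → 63.
São Paulo: row 627.0–698.8 (AQI 401–500). (500−401)·(692.6−627.0)/(698.8−627.0) + 401 = 99·65.6/71.8 + 401 ≈ 491.45 → 491.
Salt Lake City: 262.4 lies in 260.6–395.1, so I_lo=101, I_hi=200, C_lo=260.6, C_hi=395.1.
(200−101)/(395.1−260.6) × (262.4−260.6) + 101 = 99/134.5 × 1.8 + 101 ≈ 102.32 → 102.
AQIs: Shanghai=83, Cairo=482, Riyadh=63, São Paulo=491, Salt Lake City=102. Sum = 83 + 482 + 63 + 491 + 102 = 1221.

1221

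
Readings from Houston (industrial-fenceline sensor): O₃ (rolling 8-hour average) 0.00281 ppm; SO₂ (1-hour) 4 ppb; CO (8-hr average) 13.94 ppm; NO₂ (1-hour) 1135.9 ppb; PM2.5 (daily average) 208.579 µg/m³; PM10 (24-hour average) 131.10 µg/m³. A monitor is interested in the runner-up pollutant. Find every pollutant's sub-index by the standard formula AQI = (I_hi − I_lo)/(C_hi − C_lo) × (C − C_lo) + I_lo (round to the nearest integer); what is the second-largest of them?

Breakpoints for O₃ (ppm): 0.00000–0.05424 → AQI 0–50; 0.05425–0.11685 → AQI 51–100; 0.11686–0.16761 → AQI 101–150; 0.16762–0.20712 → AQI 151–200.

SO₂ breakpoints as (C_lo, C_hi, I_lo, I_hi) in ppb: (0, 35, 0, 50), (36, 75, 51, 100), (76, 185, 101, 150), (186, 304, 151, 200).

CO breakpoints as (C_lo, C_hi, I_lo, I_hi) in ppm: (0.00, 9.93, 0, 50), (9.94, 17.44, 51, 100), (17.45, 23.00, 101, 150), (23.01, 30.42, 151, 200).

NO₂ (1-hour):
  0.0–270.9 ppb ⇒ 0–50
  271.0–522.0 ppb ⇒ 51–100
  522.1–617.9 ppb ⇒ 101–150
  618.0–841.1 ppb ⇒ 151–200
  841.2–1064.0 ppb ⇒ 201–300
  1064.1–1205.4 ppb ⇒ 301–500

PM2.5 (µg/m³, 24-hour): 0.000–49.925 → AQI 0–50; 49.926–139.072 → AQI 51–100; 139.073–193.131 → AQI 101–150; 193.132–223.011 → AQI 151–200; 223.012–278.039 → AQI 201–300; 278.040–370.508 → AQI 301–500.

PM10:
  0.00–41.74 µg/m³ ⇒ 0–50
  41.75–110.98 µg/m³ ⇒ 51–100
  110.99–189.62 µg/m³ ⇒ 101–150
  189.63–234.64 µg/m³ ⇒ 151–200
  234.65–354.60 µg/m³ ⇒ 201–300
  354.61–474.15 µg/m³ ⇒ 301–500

176

O₃ 0.00281: bracket 0.00000–0.05424 → index 0–50; slope 50/0.05424, offset 0.00281.
AQI = 0 + 50/0.05424·0.00281 ≈ 2.59 ⇒ 3.
SO₂ 4: bracket 0–35 → index 0–50; slope 50/35, offset 4.
AQI = 0 + 50/35·4 ≈ 5.71 ⇒ 6.
CO: 13.94 lies in 9.94–17.44, so I_lo=51, I_hi=100, C_lo=9.94, C_hi=17.44.
(100−51)/(17.44−9.94) × (13.94−9.94) + 51 = 49/7.50 × 4.00 + 51 ≈ 77.13 → 77.
NO₂: 1135.9 lies in 1064.1–1205.4, so I_lo=301, I_hi=500, C_lo=1064.1, C_hi=1205.4.
(500−301)/(1205.4−1064.1) × (1135.9−1064.1) + 301 = 199/141.3 × 71.8 + 301 ≈ 402.12 → 402.
PM2.5: 208.579 ∈ [193.132, 223.011] ↔ index [151, 200].
151 + (208.579−193.132)·(200−151)/(223.011−193.132) = 151 + 15.447·49/29.879 ≈ 176.33, so AQI = 176.
PM10: row 110.99–189.62 (AQI 101–150). (150−101)·(131.10−110.99)/(189.62−110.99) + 101 = 49·20.11/78.63 + 101 ≈ 113.53 → 114.
Sub-indices: O₃→3, SO₂→6, CO→77, NO₂→402, PM2.5→176, PM10→114. Ranked high→low: 402, 176, 114, 77, 6, 3. Second-highest sub-index = 176.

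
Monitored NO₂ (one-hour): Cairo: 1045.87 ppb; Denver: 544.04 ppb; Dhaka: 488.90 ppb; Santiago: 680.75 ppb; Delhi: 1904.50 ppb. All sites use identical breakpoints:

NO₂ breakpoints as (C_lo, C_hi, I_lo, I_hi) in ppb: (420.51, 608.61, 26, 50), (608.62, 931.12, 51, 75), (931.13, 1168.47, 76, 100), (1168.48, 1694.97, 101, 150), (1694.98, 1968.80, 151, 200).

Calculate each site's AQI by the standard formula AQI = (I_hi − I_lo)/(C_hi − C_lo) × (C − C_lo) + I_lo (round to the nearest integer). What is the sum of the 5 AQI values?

Cairo: 1045.87 lies in 931.13–1168.47, so I_lo=76, I_hi=100, C_lo=931.13, C_hi=1168.47.
(100−76)/(1168.47−931.13) × (1045.87−931.13) + 76 = 24/237.34 × 114.74 + 76 ≈ 87.60 → 88.
Denver: 544.04 lies in 420.51–608.61, so I_lo=26, I_hi=50, C_lo=420.51, C_hi=608.61.
(50−26)/(608.61−420.51) × (544.04−420.51) + 26 = 24/188.10 × 123.53 + 26 ≈ 41.76 → 42.
Dhaka: 488.90 lies in 420.51–608.61, so I_lo=26, I_hi=50, C_lo=420.51, C_hi=608.61.
(50−26)/(608.61−420.51) × (488.90−420.51) + 26 = 24/188.10 × 68.39 + 26 ≈ 34.73 → 35.
Santiago: 680.75 lies in 608.62–931.12, so I_lo=51, I_hi=75, C_lo=608.62, C_hi=931.12.
(75−51)/(931.12−608.62) × (680.75−608.62) + 51 = 24/322.50 × 72.13 + 51 ≈ 56.37 → 56.
Delhi: 1904.50 ∈ [1694.98, 1968.80] ↔ index [151, 200].
151 + (1904.50−1694.98)·(200−151)/(1968.80−1694.98) = 151 + 209.52·49/273.82 ≈ 188.49, so AQI = 188.
AQIs: Cairo=88, Denver=42, Dhaka=35, Santiago=56, Delhi=188. Sum = 88 + 42 + 35 + 56 + 188 = 409.

409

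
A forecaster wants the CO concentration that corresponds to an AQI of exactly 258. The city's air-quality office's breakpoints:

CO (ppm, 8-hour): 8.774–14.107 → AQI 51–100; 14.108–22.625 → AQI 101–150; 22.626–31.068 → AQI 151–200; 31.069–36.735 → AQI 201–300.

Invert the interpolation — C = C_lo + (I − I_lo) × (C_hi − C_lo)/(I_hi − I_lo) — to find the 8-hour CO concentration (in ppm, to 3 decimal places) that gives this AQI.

34.331

AQI 258 lies in the 201–300 band, which corresponds to 31.069–36.735 ppm.
C = 31.069 + (258−201)×(36.735−31.069)/(300−201) = 31.069 + 57×5.666/99 ≈ 34.33124 ppm → 34.331 ppm to 3 dp.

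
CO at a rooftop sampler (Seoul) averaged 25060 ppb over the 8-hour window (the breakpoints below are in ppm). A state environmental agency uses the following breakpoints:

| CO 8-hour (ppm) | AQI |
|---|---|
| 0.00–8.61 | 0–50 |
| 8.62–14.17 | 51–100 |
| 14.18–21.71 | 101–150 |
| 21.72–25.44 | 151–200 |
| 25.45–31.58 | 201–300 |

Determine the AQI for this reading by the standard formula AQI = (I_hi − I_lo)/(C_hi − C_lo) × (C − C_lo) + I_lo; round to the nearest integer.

195

Convert: 25060 ppb = 25.06 ppm.
CO 25.06: bracket 21.72–25.44 → index 151–200; slope 49/3.72, offset 3.34.
AQI = 151 + 49/3.72·3.34 ≈ 194.99 ⇒ 195.
AQI 195 falls in the Unhealthy category.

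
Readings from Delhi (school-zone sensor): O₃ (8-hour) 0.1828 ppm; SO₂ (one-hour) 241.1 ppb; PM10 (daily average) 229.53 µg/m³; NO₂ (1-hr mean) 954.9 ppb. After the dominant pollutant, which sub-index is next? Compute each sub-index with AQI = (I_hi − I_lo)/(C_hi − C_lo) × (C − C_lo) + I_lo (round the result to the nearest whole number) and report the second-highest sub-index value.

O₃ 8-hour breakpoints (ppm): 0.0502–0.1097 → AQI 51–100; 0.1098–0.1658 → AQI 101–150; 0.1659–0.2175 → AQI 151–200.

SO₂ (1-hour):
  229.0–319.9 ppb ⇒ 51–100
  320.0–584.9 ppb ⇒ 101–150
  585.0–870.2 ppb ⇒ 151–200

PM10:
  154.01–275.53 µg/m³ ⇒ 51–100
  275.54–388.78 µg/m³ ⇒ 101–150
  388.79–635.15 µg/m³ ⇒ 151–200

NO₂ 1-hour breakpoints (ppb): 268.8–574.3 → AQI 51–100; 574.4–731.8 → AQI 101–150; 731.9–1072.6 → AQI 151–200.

167

O₃: 0.1828 ∈ [0.1659, 0.2175] ↔ index [151, 200].
151 + (0.1828−0.1659)·(200−151)/(0.2175−0.1659) = 151 + 0.0169·49/0.0516 ≈ 167.05, so AQI = 167.
SO₂: row 229.0–319.9 (AQI 51–100). (100−51)·(241.1−229.0)/(319.9−229.0) + 51 = 49·12.1/90.9 + 51 ≈ 57.52 → 58.
PM10 229.53: bracket 154.01–275.53 → index 51–100; slope 49/121.52, offset 75.52.
AQI = 51 + 49/121.52·75.52 ≈ 81.45 ⇒ 81.
NO₂ 954.9: bracket 731.9–1072.6 → index 151–200; slope 49/340.7, offset 223.0.
AQI = 151 + 49/340.7·223.0 ≈ 183.07 ⇒ 183.
Sub-indices: O₃→167, SO₂→58, PM10→81, NO₂→183. Ranked high→low: 183, 167, 81, 58. Second-highest sub-index = 167.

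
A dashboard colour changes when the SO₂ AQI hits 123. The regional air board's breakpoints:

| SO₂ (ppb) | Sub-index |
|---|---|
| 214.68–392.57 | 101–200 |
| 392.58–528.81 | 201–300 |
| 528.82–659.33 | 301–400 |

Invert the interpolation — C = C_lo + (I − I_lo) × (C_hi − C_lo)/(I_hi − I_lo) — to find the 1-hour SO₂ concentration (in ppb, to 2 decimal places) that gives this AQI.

254.21

AQI 123 lies in the 101–200 band, which corresponds to 214.68–392.57 ppb.
C = 214.68 + (123−101)×(392.57−214.68)/(200−101) = 214.68 + 22×177.89/99 ≈ 254.2111 ppb → 254.21 ppb to 2 dp.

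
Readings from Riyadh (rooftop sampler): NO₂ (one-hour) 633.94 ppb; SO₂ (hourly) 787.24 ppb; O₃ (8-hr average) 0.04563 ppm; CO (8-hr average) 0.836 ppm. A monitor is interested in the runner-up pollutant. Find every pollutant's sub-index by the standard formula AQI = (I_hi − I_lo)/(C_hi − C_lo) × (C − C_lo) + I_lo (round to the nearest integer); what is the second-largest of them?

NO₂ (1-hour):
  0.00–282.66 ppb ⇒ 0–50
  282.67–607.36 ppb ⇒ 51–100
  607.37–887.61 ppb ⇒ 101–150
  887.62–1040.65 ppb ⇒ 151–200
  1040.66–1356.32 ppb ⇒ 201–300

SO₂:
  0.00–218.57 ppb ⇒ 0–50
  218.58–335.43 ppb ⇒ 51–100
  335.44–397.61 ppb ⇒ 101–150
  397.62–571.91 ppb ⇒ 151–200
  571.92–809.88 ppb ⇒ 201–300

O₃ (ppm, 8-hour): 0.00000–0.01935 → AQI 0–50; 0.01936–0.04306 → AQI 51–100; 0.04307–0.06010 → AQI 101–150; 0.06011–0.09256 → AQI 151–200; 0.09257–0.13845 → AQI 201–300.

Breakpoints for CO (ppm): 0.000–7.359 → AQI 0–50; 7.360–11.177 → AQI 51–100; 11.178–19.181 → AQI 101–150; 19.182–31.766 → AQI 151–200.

NO₂: row 607.37–887.61 (AQI 101–150). (150−101)·(633.94−607.37)/(887.61−607.37) + 101 = 49·26.57/280.24 + 101 ≈ 105.65 → 106.
SO₂: 787.24 lies in 571.92–809.88, so I_lo=201, I_hi=300, C_lo=571.92, C_hi=809.88.
(300−201)/(809.88−571.92) × (787.24−571.92) + 201 = 99/237.96 × 215.32 + 201 ≈ 290.58 → 291.
O₃: 0.04563 ∈ [0.04307, 0.06010] ↔ index [101, 150].
101 + (0.04563−0.04307)·(150−101)/(0.06010−0.04307) = 101 + 0.00256·49/0.01703 ≈ 108.37, so AQI = 108.
CO: 0.836 ∈ [0.000, 7.359] ↔ index [0, 50].
0 + (0.836−0.000)·(50−0)/(7.359−0.000) = 0 + 0.836·50/7.359 ≈ 5.68, so AQI = 6.
Sub-indices: NO₂→106, SO₂→291, O₃→108, CO→6. Ranked high→low: 291, 108, 106, 6. Second-highest sub-index = 108.

108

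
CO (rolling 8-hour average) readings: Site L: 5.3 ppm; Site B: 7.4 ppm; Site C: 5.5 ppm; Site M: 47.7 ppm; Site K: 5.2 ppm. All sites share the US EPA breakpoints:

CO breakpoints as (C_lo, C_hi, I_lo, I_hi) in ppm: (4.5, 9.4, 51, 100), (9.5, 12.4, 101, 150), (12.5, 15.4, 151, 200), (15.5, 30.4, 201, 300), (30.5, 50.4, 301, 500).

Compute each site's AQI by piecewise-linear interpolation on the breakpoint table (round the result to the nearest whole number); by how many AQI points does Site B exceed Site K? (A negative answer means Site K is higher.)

Site L: 5.3 ∈ [4.5, 9.4] ↔ index [51, 100].
51 + (5.3−4.5)·(100−51)/(9.4−4.5) = 51 + 0.8·49/4.9 ≈ 59.00, so AQI = 59.
Site B 7.4: bracket 4.5–9.4 → index 51–100; slope 49/4.9, offset 2.9.
AQI = 51 + 49/4.9·2.9 ≈ 80.00 ⇒ 80.
Site C 5.5: bracket 4.5–9.4 → index 51–100; slope 49/4.9, offset 1.0.
AQI = 51 + 49/4.9·1.0 ≈ 61.00 ⇒ 61.
Site M: 47.7 lies in 30.5–50.4, so I_lo=301, I_hi=500, C_lo=30.5, C_hi=50.4.
(500−301)/(50.4−30.5) × (47.7−30.5) + 301 = 199/19.9 × 17.2 + 301 ≈ 473.00 → 473.
Site K 5.2: bracket 4.5–9.4 → index 51–100; slope 49/4.9, offset 0.7.
AQI = 51 + 49/4.9·0.7 ≈ 58.00 ⇒ 58.
AQIs: Site L=59, Site B=80, Site C=61, Site M=473, Site K=58. Site B (80) − Site K (58) = 22.

22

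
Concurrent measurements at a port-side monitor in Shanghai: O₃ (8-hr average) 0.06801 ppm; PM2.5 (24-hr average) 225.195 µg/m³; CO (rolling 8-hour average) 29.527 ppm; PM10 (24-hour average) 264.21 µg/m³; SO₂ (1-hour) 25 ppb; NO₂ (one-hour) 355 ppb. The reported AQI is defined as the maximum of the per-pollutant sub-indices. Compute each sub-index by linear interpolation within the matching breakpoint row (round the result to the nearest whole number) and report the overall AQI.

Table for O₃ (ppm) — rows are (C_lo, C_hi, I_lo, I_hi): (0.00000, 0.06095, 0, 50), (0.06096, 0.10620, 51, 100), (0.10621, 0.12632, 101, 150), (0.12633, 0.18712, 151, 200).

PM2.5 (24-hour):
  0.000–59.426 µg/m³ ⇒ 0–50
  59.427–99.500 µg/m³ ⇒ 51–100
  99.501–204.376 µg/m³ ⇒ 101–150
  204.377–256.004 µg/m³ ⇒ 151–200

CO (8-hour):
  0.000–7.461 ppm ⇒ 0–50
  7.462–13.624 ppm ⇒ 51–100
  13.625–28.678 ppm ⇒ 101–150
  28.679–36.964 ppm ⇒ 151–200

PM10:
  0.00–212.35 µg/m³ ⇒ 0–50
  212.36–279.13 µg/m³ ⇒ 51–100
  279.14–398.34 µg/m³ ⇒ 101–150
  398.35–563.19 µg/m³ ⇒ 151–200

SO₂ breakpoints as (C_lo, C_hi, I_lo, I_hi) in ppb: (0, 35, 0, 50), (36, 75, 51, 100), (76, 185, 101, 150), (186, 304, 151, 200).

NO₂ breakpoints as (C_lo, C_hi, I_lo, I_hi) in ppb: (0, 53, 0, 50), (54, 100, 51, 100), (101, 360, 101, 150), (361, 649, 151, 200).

171

O₃: row 0.06096–0.10620 (AQI 51–100). (100−51)·(0.06801−0.06096)/(0.10620−0.06096) + 51 = 49·0.00705/0.04524 + 51 ≈ 58.64 → 59.
PM2.5: 225.195 ∈ [204.377, 256.004] ↔ index [151, 200].
151 + (225.195−204.377)·(200−151)/(256.004−204.377) = 151 + 20.818·49/51.627 ≈ 170.76, so AQI = 171.
CO: 29.527 lies in 28.679–36.964, so I_lo=151, I_hi=200, C_lo=28.679, C_hi=36.964.
(200−151)/(36.964−28.679) × (29.527−28.679) + 151 = 49/8.285 × 0.848 + 151 ≈ 156.02 → 156.
PM10: 264.21 ∈ [212.36, 279.13] ↔ index [51, 100].
51 + (264.21−212.36)·(100−51)/(279.13−212.36) = 51 + 51.85·49/66.77 ≈ 89.05, so AQI = 89.
SO₂: row 0–35 (AQI 0–50). (50−0)·(25−0)/(35−0) + 0 = 50·25/35 + 0 ≈ 35.71 → 36.
NO₂: 355 ∈ [101, 360] ↔ index [101, 150].
101 + (355−101)·(150−101)/(360−101) = 101 + 254·49/259 ≈ 149.05, so AQI = 149.
Sub-indices: O₃→59, PM2.5→171, CO→156, PM10→89, SO₂→36, NO₂→149. Overall AQI = max = 171; dominant pollutant is PM2.5.
AQI 171: Unhealthy.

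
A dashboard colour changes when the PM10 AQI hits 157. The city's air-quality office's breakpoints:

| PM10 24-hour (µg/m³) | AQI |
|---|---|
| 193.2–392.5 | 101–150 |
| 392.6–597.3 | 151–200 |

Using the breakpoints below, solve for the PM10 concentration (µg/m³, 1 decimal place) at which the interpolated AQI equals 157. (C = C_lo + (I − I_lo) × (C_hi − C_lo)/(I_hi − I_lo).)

417.7

AQI 157 lies in the 151–200 band, which corresponds to 392.6–597.3 µg/m³.
C = 392.6 + (157−151)×(597.3−392.6)/(200−151) = 392.6 + 6×204.7/49 ≈ 417.665 µg/m³ → 417.7 µg/m³ to 1 dp.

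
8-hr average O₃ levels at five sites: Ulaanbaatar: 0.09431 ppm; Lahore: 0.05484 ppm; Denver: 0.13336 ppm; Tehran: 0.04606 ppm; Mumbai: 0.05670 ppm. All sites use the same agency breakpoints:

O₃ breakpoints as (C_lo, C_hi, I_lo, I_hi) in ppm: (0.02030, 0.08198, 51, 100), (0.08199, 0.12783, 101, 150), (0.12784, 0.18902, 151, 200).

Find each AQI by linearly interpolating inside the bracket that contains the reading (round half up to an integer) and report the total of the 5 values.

498

Ulaanbaatar: row 0.08199–0.12783 (AQI 101–150). (150−101)·(0.09431−0.08199)/(0.12783−0.08199) + 101 = 49·0.01232/0.04584 + 101 ≈ 114.17 → 114.
Lahore: 0.05484 lies in 0.02030–0.08198, so I_lo=51, I_hi=100, C_lo=0.02030, C_hi=0.08198.
(100−51)/(0.08198−0.02030) × (0.05484−0.02030) + 51 = 49/0.06168 × 0.03454 + 51 ≈ 78.44 → 78.
Denver 0.13336: bracket 0.12784–0.18902 → index 151–200; slope 49/0.06118, offset 0.00552.
AQI = 151 + 49/0.06118·0.00552 ≈ 155.42 ⇒ 155.
Tehran: 0.04606 ∈ [0.02030, 0.08198] ↔ index [51, 100].
51 + (0.04606−0.02030)·(100−51)/(0.08198−0.02030) = 51 + 0.02576·49/0.06168 ≈ 71.46, so AQI = 71.
Mumbai: 0.05670 lies in 0.02030–0.08198, so I_lo=51, I_hi=100, C_lo=0.02030, C_hi=0.08198.
(100−51)/(0.08198−0.02030) × (0.05670−0.02030) + 51 = 49/0.06168 × 0.03640 + 51 ≈ 79.92 → 80.
AQIs: Ulaanbaatar=114, Lahore=78, Denver=155, Tehran=71, Mumbai=80. Sum = 114 + 78 + 155 + 71 + 80 = 498.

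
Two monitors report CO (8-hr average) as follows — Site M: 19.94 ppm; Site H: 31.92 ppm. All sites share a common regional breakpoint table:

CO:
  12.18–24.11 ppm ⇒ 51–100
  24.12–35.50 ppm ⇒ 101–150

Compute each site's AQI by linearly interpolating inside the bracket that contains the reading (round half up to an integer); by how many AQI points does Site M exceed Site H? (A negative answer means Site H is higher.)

Site M: row 12.18–24.11 (AQI 51–100). (100−51)·(19.94−12.18)/(24.11−12.18) + 51 = 49·7.76/11.93 + 51 ≈ 82.87 → 83.
Site H: 31.92 ∈ [24.12, 35.50] ↔ index [101, 150].
101 + (31.92−24.12)·(150−101)/(35.50−24.12) = 101 + 7.80·49/11.38 ≈ 134.59, so AQI = 135.
AQIs: Site M=83, Site H=135. Site M (83) − Site H (135) = -52.

-52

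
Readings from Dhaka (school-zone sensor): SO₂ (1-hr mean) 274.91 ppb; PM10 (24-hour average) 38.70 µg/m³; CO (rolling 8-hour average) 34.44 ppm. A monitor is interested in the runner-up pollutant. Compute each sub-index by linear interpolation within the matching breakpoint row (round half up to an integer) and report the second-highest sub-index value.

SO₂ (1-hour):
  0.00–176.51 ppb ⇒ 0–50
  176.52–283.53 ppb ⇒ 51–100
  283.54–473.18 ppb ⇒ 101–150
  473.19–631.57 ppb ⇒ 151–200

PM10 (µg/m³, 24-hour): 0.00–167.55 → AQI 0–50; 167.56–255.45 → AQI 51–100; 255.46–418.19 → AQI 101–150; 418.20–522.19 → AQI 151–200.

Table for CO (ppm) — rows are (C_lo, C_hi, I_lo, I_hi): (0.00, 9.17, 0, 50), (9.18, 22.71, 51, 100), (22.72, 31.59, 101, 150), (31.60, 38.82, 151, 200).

96

SO₂ 274.91: bracket 176.52–283.53 → index 51–100; slope 49/107.01, offset 98.39.
AQI = 51 + 49/107.01·98.39 ≈ 96.05 ⇒ 96.
PM10: row 0.00–167.55 (AQI 0–50). (50−0)·(38.70−0.00)/(167.55−0.00) + 0 = 50·38.70/167.55 + 0 ≈ 11.55 → 12.
CO: row 31.60–38.82 (AQI 151–200). (200−151)·(34.44−31.60)/(38.82−31.60) + 151 = 49·2.84/7.22 + 151 ≈ 170.27 → 170.
Sub-indices: SO₂→96, PM10→12, CO→170. Ranked high→low: 170, 96, 12. Second-highest sub-index = 96.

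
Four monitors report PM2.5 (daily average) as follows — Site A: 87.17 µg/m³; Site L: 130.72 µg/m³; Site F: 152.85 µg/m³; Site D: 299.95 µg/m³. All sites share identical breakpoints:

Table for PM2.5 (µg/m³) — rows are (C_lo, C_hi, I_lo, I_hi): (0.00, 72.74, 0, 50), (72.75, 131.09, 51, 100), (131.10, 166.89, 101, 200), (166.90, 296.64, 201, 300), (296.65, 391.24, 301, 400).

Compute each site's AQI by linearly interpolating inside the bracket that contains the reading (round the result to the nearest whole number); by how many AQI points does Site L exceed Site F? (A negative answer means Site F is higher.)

-61

Site A 87.17: bracket 72.75–131.09 → index 51–100; slope 49/58.34, offset 14.42.
AQI = 51 + 49/58.34·14.42 ≈ 63.11 ⇒ 63.
Site L: 130.72 lies in 72.75–131.09, so I_lo=51, I_hi=100, C_lo=72.75, C_hi=131.09.
(100−51)/(131.09−72.75) × (130.72−72.75) + 51 = 49/58.34 × 57.97 + 51 ≈ 99.69 → 100.
Site F: 152.85 ∈ [131.10, 166.89] ↔ index [101, 200].
101 + (152.85−131.10)·(200−101)/(166.89−131.10) = 101 + 21.75·99/35.79 ≈ 161.16, so AQI = 161.
Site D: 299.95 ∈ [296.65, 391.24] ↔ index [301, 400].
301 + (299.95−296.65)·(400−301)/(391.24−296.65) = 301 + 3.30·99/94.59 ≈ 304.45, so AQI = 304.
AQIs: Site A=63, Site L=100, Site F=161, Site D=304. Site L (100) − Site F (161) = -61.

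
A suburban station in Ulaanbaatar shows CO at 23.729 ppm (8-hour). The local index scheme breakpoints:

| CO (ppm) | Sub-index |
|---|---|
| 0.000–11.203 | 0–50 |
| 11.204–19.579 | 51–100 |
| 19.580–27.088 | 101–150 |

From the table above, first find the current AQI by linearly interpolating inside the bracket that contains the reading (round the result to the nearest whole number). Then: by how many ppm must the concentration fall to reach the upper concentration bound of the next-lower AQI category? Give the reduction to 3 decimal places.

4.150

CO: 23.729 lies in 19.580–27.088, so I_lo=101, I_hi=150, C_lo=19.580, C_hi=27.088.
(150−101)/(27.088−19.580) × (23.729−19.580) + 101 = 49/7.508 × 4.149 + 101 ≈ 128.08 → 128.
Current AQI 128 is in the Unhealthy for Sensitive Groups range (101–150). The next-lower category tops out at AQI 100, whose upper concentration bound is 19.579 ppm.
Reduction needed = 23.729 − 19.579 = 4.150 ppm.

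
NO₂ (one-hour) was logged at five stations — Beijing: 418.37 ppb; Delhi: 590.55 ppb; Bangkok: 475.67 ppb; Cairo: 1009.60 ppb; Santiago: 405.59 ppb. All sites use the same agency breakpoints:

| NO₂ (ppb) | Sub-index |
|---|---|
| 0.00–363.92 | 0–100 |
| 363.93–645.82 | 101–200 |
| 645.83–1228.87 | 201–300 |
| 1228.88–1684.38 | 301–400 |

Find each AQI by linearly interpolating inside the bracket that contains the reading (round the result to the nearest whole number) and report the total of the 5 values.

820

Beijing: 418.37 lies in 363.93–645.82, so I_lo=101, I_hi=200, C_lo=363.93, C_hi=645.82.
(200−101)/(645.82−363.93) × (418.37−363.93) + 101 = 99/281.89 × 54.44 + 101 ≈ 120.12 → 120.
Delhi: 590.55 ∈ [363.93, 645.82] ↔ index [101, 200].
101 + (590.55−363.93)·(200−101)/(645.82−363.93) = 101 + 226.62·99/281.89 ≈ 180.59, so AQI = 181.
Bangkok: 475.67 lies in 363.93–645.82, so I_lo=101, I_hi=200, C_lo=363.93, C_hi=645.82.
(200−101)/(645.82−363.93) × (475.67−363.93) + 101 = 99/281.89 × 111.74 + 101 ≈ 140.24 → 140.
Cairo: 1009.60 lies in 645.83–1228.87, so I_lo=201, I_hi=300, C_lo=645.83, C_hi=1228.87.
(300−201)/(1228.87−645.83) × (1009.60−645.83) + 201 = 99/583.04 × 363.77 + 201 ≈ 262.77 → 263.
Santiago 405.59: bracket 363.93–645.82 → index 101–200; slope 99/281.89, offset 41.66.
AQI = 101 + 99/281.89·41.66 ≈ 115.63 ⇒ 116.
AQIs: Beijing=120, Delhi=181, Bangkok=140, Cairo=263, Santiago=116. Sum = 120 + 181 + 140 + 263 + 116 = 820.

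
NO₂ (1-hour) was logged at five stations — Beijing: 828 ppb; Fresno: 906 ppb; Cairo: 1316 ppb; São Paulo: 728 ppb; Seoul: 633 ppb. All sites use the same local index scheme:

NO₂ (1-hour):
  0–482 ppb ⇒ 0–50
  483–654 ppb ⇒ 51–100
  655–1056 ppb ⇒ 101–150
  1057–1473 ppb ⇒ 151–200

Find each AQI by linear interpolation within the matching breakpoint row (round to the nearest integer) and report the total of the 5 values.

640

Beijing: row 655–1056 (AQI 101–150). (150−101)·(828−655)/(1056−655) + 101 = 49·173/401 + 101 ≈ 122.14 → 122.
Fresno: row 655–1056 (AQI 101–150). (150−101)·(906−655)/(1056−655) + 101 = 49·251/401 + 101 ≈ 131.67 → 132.
Cairo: row 1057–1473 (AQI 151–200). (200−151)·(1316−1057)/(1473−1057) + 151 = 49·259/416 + 151 ≈ 181.51 → 182.
São Paulo 728: bracket 655–1056 → index 101–150; slope 49/401, offset 73.
AQI = 101 + 49/401·73 ≈ 109.92 ⇒ 110.
Seoul: 633 ∈ [483, 654] ↔ index [51, 100].
51 + (633−483)·(100−51)/(654−483) = 51 + 150·49/171 ≈ 93.98, so AQI = 94.
AQIs: Beijing=122, Fresno=132, Cairo=182, São Paulo=110, Seoul=94. Sum = 122 + 132 + 182 + 110 + 94 = 640.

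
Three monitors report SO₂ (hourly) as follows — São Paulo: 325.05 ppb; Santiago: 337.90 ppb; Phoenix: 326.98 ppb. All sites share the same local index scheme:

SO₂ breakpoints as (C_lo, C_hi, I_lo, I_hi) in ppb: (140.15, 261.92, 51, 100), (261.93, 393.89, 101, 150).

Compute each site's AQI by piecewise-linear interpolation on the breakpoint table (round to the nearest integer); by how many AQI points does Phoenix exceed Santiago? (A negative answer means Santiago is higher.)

São Paulo: row 261.93–393.89 (AQI 101–150). (150−101)·(325.05−261.93)/(393.89−261.93) + 101 = 49·63.12/131.96 + 101 ≈ 124.44 → 124.
Santiago: row 261.93–393.89 (AQI 101–150). (150−101)·(337.90−261.93)/(393.89−261.93) + 101 = 49·75.97/131.96 + 101 ≈ 129.21 → 129.
Phoenix: 326.98 ∈ [261.93, 393.89] ↔ index [101, 150].
101 + (326.98−261.93)·(150−101)/(393.89−261.93) = 101 + 65.05·49/131.96 ≈ 125.15, so AQI = 125.
AQIs: São Paulo=124, Santiago=129, Phoenix=125. Phoenix (125) − Santiago (129) = -4.

-4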